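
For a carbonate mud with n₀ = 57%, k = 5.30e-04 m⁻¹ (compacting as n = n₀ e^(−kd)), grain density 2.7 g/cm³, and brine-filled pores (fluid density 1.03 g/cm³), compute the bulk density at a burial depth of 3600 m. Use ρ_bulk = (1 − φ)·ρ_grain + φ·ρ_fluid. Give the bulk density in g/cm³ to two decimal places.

2.56 g/cm³

Working in km (1 km = 1000 m; k in km⁻¹ = k in m⁻¹ × 1000):
Porosity at depth: n = 0.57·exp(−0.53×3.6) = 0.57×0.1484 = 0.0846
Bulk density: ρ_b = (1−n)ρ_g + n·ρ_f = 0.9154×2.7 + 0.0846×1.03
       = 2.472 + 0.087 = 2.559 g/cm³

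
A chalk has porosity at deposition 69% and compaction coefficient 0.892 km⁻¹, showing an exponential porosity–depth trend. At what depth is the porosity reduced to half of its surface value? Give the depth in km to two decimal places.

0.78 km

φ/φ₀ = 1/2 ⇒ exp(−k·z) = 1/2 ⇒ z = ln(2) / k
z = 0.6931 / 0.892 = 0.777 km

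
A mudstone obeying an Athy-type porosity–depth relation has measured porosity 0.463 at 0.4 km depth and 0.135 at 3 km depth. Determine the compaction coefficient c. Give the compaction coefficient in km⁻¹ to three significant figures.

0.474 km⁻¹

Athy: n(d) = n₀ e^(−cd) ⇒ n₁/n₂ = e^{c(d₂−d₁)} ⇒ c = ln(n₁/n₂)/(d₂−d₁)
c = ln(0.463/0.135) / (3 − 0.4) = ln(3.43) / 2.6 = 1.2325 / 2.6 = 0.474 km⁻¹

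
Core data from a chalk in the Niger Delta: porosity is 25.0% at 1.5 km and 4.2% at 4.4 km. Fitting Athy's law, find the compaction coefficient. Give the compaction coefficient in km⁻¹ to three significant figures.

0.615 km⁻¹

Athy: phi(Z) = phi₀ e^(−kZ) ⇒ phi₁/phi₂ = e^{k(Z₂−Z₁)} ⇒ k = ln(phi₁/phi₂)/(Z₂−Z₁)
k = ln(0.25/0.042) / (4.4 − 1.5) = ln(5.952) / 2.9 = 1.7838 / 2.9 = 0.6151 km⁻¹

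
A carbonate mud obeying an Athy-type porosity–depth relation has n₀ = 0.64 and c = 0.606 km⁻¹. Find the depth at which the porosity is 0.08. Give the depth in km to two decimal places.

3.43 km

Invert Athy's law: Z = ln(n₀/n) / c
Z = ln(0.64/0.08) / 0.606 = ln(8) / 0.606 = 2.0794 / 0.606 = 3.431 km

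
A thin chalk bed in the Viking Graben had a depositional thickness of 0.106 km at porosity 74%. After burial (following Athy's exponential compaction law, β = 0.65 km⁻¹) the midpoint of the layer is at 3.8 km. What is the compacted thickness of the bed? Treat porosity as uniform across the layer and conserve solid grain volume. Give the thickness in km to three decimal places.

0.029 km

Porosity at 3.8 km: phi = 0.74·exp(−0.65×3.8) = 0.0626
Solid-volume conservation: h(1−phi) = h₀(1−phi₀) ⇒ h = h₀·(1−phi₀)/(1−phi)
h = 0.106 × (1 − 0.74)/(1 − 0.0626) = 0.106 × 0.2774 = 0.0294 km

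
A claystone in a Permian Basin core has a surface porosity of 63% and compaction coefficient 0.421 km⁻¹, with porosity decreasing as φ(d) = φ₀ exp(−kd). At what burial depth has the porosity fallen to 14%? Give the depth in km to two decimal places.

3.57 km

Invert Athy's law: d = ln(φ₀/φ) / k
d = ln(0.63/0.14) / 0.421 = ln(4.5) / 0.421 = 1.5041 / 0.421 = 3.573 km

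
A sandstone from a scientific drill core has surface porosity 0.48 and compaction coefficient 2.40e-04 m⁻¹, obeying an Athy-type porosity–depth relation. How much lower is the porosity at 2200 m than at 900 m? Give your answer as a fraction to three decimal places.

Working in km (1 km = 1000 m; β in km⁻¹ = β in m⁻¹ × 1000):
φ(0.9) = 0.48·e^(−0.24×0.9) = 0.3868
φ(2.2) = 0.48·e^(−0.24×2.2) = 0.2831
Δφ = 0.3868 − 0.2831 = 0.1037

0.104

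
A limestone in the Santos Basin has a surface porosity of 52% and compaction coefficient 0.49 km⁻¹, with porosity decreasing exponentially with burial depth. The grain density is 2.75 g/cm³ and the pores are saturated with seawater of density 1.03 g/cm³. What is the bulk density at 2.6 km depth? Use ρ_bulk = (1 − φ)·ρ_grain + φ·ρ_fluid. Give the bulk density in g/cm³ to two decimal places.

Porosity at depth: phi = 0.52·exp(−0.49×2.6) = 0.52×0.2797 = 0.1454
Bulk density: ρ_b = (1−phi)ρ_g + phi·ρ_f = 0.8546×2.75 + 0.1454×1.03
       = 2.350 + 0.150 = 2.500 g/cm³

2.50 g/cm³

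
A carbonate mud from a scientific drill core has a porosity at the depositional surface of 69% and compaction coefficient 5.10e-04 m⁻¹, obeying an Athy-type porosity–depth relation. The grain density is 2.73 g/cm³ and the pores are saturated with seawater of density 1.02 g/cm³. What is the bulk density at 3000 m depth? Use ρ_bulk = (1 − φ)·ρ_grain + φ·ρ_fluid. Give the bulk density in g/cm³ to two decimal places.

Working in km (1 km = 1000 m; β in km⁻¹ = β in m⁻¹ × 1000):
Porosity at depth: φ = 0.69·exp(−0.51×3) = 0.69×0.2165 = 0.1494
Bulk density: ρ_b = (1−φ)ρ_g + φ·ρ_f = 0.8506×2.73 + 0.1494×1.02
       = 2.322 + 0.152 = 2.475 g/cm³

2.47 g/cm³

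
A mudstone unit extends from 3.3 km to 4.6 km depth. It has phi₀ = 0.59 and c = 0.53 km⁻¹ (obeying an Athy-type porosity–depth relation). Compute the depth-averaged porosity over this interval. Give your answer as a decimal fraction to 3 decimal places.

⟨phi⟩ = (1/(d₂−d₁)) ∫ phi₀ e^(−cd) dd = phi₀·(e^(−c·d₁) − e^(−c·d₂)) / (c·(d₂−d₁))
e^(−0.53×3.3) = 0.1739; e^(−0.53×4.6) = 0.0873
⟨phi⟩ = 0.59 × (0.1739 − 0.0873) / (0.53 × 1.3) = 0.59 × 0.1257 = 0.0742

0.074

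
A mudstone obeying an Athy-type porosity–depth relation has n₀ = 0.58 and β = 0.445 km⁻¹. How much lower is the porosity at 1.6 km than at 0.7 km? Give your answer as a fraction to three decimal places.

n(0.7) = 0.58·e^(−0.445×0.7) = 0.4248
n(1.6) = 0.58·e^(−0.445×1.6) = 0.2846
Δn = 0.4248 − 0.2846 = 0.1402

0.140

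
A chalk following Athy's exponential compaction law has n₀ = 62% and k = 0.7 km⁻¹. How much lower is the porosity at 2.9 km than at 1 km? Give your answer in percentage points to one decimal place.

n(1) = 0.62·e^(−0.7×1) = 0.3079
n(2.9) = 0.62·e^(−0.7×2.9) = 0.0814
Δn = 0.3079 − 0.0814 = 0.2265

22.6 percentage points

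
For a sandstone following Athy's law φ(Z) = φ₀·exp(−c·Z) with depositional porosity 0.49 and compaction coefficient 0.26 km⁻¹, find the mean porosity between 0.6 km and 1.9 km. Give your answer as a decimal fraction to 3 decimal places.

0.356

⟨φ⟩ = (1/(Z₂−Z₁)) ∫ φ₀ e^(−cZ) dZ = φ₀·(e^(−c·Z₁) − e^(−c·Z₂)) / (c·(Z₂−Z₁))
e^(−0.26×0.6) = 0.8556; e^(−0.26×1.9) = 0.6102
⟨φ⟩ = 0.49 × (0.8556 − 0.6102) / (0.26 × 1.3) = 0.49 × 0.7260 = 0.3557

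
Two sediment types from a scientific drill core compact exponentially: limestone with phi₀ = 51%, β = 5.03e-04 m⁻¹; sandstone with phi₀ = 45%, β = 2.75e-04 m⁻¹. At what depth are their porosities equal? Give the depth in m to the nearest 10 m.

Working in km (1 km = 1000 m; β in km⁻¹ = β in m⁻¹ × 1000):
Set phi₀ₐ e^(−βₐd) = phi₀ᵦ e^(−βᵦd) ⇒ ln(phi₀ₐ/phi₀ᵦ) = (βₐ − βᵦ)·d
d = ln(0.51/0.45) / (0.503 − 0.275) = 0.1252 / 0.228 = 0.549 km

550 m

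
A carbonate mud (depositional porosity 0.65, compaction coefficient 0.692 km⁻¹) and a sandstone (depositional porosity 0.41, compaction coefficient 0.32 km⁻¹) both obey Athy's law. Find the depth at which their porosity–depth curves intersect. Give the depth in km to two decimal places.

Set n₀ₐ e^(−kₐd) = n₀ᵦ e^(−kᵦd) ⇒ ln(n₀ₐ/n₀ᵦ) = (kₐ − kᵦ)·d
d = ln(0.65/0.41) / (0.692 − 0.32) = 0.4608 / 0.372 = 1.239 km

1.24 km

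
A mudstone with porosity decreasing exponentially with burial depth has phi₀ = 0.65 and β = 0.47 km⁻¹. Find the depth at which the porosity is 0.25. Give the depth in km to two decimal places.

2.03 km

Invert Athy's law: Z = ln(phi₀/phi) / β
Z = ln(0.65/0.25) / 0.47 = ln(2.6) / 0.47 = 0.9555 / 0.47 = 2.033 km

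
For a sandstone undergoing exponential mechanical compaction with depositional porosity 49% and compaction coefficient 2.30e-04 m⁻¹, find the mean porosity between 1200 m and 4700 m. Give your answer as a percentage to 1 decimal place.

25.5%

Working in km (1 km = 1000 m; β in km⁻¹ = β in m⁻¹ × 1000):
⟨φ⟩ = (1/(z₂−z₁)) ∫ φ₀ e^(−βz) dz = φ₀·(e^(−β·z₁) − e^(−β·z₂)) / (β·(z₂−z₁))
e^(−0.23×1.2) = 0.7588; e^(−0.23×4.7) = 0.3393
⟨φ⟩ = 0.49 × (0.7588 − 0.3393) / (0.23 × 3.5) = 0.49 × 0.5212 = 0.2554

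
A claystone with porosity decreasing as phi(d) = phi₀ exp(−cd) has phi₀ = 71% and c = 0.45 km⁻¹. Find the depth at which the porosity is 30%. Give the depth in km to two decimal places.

Invert Athy's law: d = ln(phi₀/phi) / c
d = ln(0.71/0.3) / 0.45 = ln(2.367) / 0.45 = 0.8615 / 0.45 = 1.914 km

1.91 km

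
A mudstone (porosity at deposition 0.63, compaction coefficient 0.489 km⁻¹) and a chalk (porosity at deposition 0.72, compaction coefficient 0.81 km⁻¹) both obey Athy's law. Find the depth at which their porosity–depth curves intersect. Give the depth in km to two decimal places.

Set phi₀ₐ e^(−βₐz) = phi₀ᵦ e^(−βᵦz) ⇒ ln(phi₀ₐ/phi₀ᵦ) = (βₐ − βᵦ)·z
z = ln(0.63/0.72) / (0.489 − 0.81) = -0.1335 / -0.321 = 0.416 km

0.42 km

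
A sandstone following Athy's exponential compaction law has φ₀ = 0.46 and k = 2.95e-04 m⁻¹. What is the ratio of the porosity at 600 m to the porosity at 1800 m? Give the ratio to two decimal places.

1.42

Working in km (1 km = 1000 m; k in km⁻¹ = k in m⁻¹ × 1000):
φ(z₁)/φ(z₂) = e^(−k·z₁)/e^(−k·z₂) = e^{k(z₂−z₁)}
= exp(0.295 × 1.2) = exp(0.354) = 1.4248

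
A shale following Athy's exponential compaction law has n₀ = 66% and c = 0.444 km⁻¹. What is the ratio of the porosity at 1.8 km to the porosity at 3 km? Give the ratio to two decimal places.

n(z₁)/n(z₂) = e^(−c·z₁)/e^(−c·z₂) = e^{c(z₂−z₁)}
= exp(0.444 × 1.2) = exp(0.5328) = 1.7037

1.70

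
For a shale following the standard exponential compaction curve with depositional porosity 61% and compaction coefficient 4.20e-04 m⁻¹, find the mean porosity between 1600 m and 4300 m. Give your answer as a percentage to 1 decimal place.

Working in km (1 km = 1000 m; β in km⁻¹ = β in m⁻¹ × 1000):
⟨phi⟩ = (1/(z₂−z₁)) ∫ phi₀ e^(−βz) dz = phi₀·(e^(−β·z₁) − e^(−β·z₂)) / (β·(z₂−z₁))
e^(−0.42×1.6) = 0.5107; e^(−0.42×4.3) = 0.1643
⟨phi⟩ = 0.61 × (0.5107 − 0.1643) / (0.42 × 2.7) = 0.61 × 0.3054 = 0.1863

18.6%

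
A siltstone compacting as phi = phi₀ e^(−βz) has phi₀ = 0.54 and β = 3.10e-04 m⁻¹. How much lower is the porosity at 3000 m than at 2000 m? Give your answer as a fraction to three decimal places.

0.077

Working in km (1 km = 1000 m; β in km⁻¹ = β in m⁻¹ × 1000):
phi(2) = 0.54·e^(−0.31×2) = 0.2905
phi(3) = 0.54·e^(−0.31×3) = 0.2131
Δphi = 0.2905 − 0.2131 = 0.0774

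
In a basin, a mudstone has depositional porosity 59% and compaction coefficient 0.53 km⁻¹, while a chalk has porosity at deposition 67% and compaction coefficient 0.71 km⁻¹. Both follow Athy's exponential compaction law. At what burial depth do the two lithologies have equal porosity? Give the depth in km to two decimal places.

0.71 km

Set n₀ₐ e^(−βₐZ) = n₀ᵦ e^(−βᵦZ) ⇒ ln(n₀ₐ/n₀ᵦ) = (βₐ − βᵦ)·Z
Z = ln(0.59/0.67) / (0.53 − 0.71) = -0.1272 / -0.18 = 0.706 km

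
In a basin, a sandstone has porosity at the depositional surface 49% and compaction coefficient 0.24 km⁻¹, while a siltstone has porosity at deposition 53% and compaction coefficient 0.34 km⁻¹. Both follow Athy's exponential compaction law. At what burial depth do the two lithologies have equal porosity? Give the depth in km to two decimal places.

Set φ₀ₐ e^(−βₐz) = φ₀ᵦ e^(−βᵦz) ⇒ ln(φ₀ₐ/φ₀ᵦ) = (βₐ − βᵦ)·z
z = ln(0.49/0.53) / (0.24 − 0.34) = -0.0785 / -0.1 = 0.785 km

0.78 km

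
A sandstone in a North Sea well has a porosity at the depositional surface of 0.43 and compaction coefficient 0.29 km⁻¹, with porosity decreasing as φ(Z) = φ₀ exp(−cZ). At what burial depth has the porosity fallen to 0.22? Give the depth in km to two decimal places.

2.31 km

Invert Athy's law: Z = ln(φ₀/φ) / c
Z = ln(0.43/0.22) / 0.29 = ln(1.955) / 0.29 = 0.6702 / 0.29 = 2.311 km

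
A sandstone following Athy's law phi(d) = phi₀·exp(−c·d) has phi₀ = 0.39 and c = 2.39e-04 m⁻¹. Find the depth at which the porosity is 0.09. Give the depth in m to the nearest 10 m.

6140 m

Working in km (1 km = 1000 m; c in km⁻¹ = c in m⁻¹ × 1000):
Invert Athy's law: d = ln(phi₀/phi) / c
d = ln(0.39/0.09) / 0.239 = ln(4.333) / 0.239 = 1.4663 / 0.239 = 6.135 km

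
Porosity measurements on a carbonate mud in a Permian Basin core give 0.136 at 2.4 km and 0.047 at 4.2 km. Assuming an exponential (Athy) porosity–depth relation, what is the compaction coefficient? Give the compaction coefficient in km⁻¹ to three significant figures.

0.590 km⁻¹

Athy: n(Z) = n₀ e^(−βZ) ⇒ n₁/n₂ = e^{β(Z₂−Z₁)} ⇒ β = ln(n₁/n₂)/(Z₂−Z₁)
β = ln(0.136/0.047) / (4.2 − 2.4) = ln(2.894) / 1.8 = 1.0625 / 1.8 = 0.5903 km⁻¹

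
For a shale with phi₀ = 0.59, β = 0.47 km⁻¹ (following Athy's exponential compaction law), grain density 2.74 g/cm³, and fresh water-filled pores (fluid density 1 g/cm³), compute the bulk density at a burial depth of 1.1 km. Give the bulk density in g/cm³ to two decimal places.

Porosity at depth: phi = 0.59·exp(−0.47×1.1) = 0.59×0.5963 = 0.3518
Bulk density: ρ_b = (1−phi)ρ_g + phi·ρ_f = 0.6482×2.74 + 0.3518×1
       = 1.776 + 0.352 = 2.128 g/cm³

2.13 g/cm³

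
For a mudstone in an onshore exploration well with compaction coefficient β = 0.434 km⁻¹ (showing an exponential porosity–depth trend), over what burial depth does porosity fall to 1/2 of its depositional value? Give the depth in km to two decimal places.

φ/φ₀ = 1/2 ⇒ exp(−β·z) = 1/2 ⇒ z = ln(2) / β
z = 0.6931 / 0.434 = 1.597 km

1.60 km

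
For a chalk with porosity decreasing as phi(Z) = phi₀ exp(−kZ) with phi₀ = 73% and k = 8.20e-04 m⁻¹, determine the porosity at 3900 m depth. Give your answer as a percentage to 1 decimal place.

3.0%

Working in km (1 km = 1000 m; k in km⁻¹ = k in m⁻¹ × 1000):
phi = phi₀·exp(−k·Z) = 0.73 × exp(−0.82 × 3.9) = 0.73 × exp(−3.198)
  = 0.73 × 0.0408 = 0.0298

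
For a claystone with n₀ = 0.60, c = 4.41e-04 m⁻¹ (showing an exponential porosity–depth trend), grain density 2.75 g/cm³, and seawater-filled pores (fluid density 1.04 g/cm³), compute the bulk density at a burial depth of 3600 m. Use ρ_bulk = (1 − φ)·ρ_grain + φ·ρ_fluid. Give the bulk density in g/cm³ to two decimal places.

2.54 g/cm³

Working in km (1 km = 1000 m; c in km⁻¹ = c in m⁻¹ × 1000):
Porosity at depth: n = 0.6·exp(−0.441×3.6) = 0.6×0.2044 = 0.1226
Bulk density: ρ_b = (1−n)ρ_g + n·ρ_f = 0.8774×2.75 + 0.1226×1.04
       = 2.413 + 0.128 = 2.540 g/cm³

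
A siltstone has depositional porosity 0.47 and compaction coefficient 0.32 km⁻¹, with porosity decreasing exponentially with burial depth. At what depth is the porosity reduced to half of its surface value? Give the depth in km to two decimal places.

n/n₀ = 1/2 ⇒ exp(−β·Z) = 1/2 ⇒ Z = ln(2) / β
Z = 0.6931 / 0.32 = 2.166 km

2.17 km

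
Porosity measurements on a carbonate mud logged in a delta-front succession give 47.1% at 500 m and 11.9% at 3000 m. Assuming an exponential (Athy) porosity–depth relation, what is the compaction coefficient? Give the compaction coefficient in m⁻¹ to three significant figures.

0.000550 m⁻¹

Working in km (1 km = 1000 m; β in km⁻¹ = β in m⁻¹ × 1000):
Athy: phi(Z) = phi₀ e^(−βZ) ⇒ phi₁/phi₂ = e^{β(Z₂−Z₁)} ⇒ β = ln(phi₁/phi₂)/(Z₂−Z₁)
β = ln(0.471/0.119) / (3 − 0.5) = ln(3.958) / 2.5 = 1.3757 / 2.5 = 0.5503 km⁻¹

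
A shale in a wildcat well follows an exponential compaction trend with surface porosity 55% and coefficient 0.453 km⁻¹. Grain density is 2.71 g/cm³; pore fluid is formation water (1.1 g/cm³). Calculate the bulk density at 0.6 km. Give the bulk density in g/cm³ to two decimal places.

2.04 g/cm³

Porosity at depth: phi = 0.55·exp(−0.453×0.6) = 0.55×0.7620 = 0.4191
Bulk density: ρ_b = (1−phi)ρ_g + phi·ρ_f = 0.5809×2.71 + 0.4191×1.1
       = 1.574 + 0.461 = 2.035 g/cm³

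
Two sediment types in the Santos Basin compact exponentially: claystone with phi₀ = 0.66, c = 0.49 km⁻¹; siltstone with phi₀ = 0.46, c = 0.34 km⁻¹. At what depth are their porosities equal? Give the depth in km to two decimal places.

2.41 km

Set phi₀ₐ e^(−cₐd) = phi₀ᵦ e^(−cᵦd) ⇒ ln(phi₀ₐ/phi₀ᵦ) = (cₐ − cᵦ)·d
d = ln(0.66/0.46) / (0.49 − 0.34) = 0.3610 / 0.15 = 2.407 km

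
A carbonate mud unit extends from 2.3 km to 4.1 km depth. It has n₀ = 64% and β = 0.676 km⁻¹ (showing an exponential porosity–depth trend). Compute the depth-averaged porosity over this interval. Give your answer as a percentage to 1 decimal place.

⟨n⟩ = (1/(Z₂−Z₁)) ∫ n₀ e^(−βZ) dZ = n₀·(e^(−β·Z₁) − e^(−β·Z₂)) / (β·(Z₂−Z₁))
e^(−0.676×2.3) = 0.2112; e^(−0.676×4.1) = 0.0626
⟨n⟩ = 0.64 × (0.2112 − 0.0626) / (0.676 × 1.8) = 0.64 × 0.1222 = 0.0782

7.8%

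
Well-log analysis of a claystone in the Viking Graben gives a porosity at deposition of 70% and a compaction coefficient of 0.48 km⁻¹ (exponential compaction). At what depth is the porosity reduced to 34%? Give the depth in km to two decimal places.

1.50 km

Invert Athy's law: d = ln(phi₀/phi) / k
d = ln(0.7/0.34) / 0.48 = ln(2.059) / 0.48 = 0.7221 / 0.48 = 1.504 km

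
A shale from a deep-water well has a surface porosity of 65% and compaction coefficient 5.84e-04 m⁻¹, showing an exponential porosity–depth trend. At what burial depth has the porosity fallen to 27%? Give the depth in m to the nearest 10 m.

1500 m

Working in km (1 km = 1000 m; c in km⁻¹ = c in m⁻¹ × 1000):
Invert Athy's law: d = ln(n₀/n) / c
d = ln(0.65/0.27) / 0.584 = ln(2.407) / 0.584 = 0.8786 / 0.584 = 1.504 km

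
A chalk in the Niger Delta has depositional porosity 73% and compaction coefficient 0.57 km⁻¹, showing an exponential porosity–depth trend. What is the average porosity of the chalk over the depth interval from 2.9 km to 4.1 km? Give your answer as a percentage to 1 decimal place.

⟨φ⟩ = (1/(d₂−d₁)) ∫ φ₀ e^(−cd) dd = φ₀·(e^(−c·d₁) − e^(−c·d₂)) / (c·(d₂−d₁))
e^(−0.57×2.9) = 0.1915; e^(−0.57×4.1) = 0.0966
⟨φ⟩ = 0.73 × (0.1915 − 0.0966) / (0.57 × 1.2) = 0.73 × 0.1387 = 0.1012

10.1%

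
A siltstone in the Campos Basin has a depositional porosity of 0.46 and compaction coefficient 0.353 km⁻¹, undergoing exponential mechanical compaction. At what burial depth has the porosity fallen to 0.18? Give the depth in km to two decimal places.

Invert Athy's law: d = ln(phi₀/phi) / β
d = ln(0.46/0.18) / 0.353 = ln(2.556) / 0.353 = 0.9383 / 0.353 = 2.658 km

2.66 km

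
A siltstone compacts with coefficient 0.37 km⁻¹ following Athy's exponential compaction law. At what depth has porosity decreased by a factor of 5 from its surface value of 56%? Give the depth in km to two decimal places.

4.35 km

phi/phi₀ = 1/5 ⇒ exp(−k·d) = 1/5 ⇒ d = ln(5) / k
d = 1.6094 / 0.37 = 4.350 km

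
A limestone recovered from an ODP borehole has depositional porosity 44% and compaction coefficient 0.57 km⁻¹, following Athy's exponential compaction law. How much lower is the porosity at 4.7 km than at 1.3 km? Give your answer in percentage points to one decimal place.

n(1.3) = 0.44·e^(−0.57×1.3) = 0.2097
n(4.7) = 0.44·e^(−0.57×4.7) = 0.0302
Δn = 0.2097 − 0.0302 = 0.1795

18.0 percentage points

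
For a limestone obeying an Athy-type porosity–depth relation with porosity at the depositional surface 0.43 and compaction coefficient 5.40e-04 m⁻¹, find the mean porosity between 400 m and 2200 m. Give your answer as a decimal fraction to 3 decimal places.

Working in km (1 km = 1000 m; β in km⁻¹ = β in m⁻¹ × 1000):
⟨phi⟩ = (1/(Z₂−Z₁)) ∫ phi₀ e^(−βZ) dZ = phi₀·(e^(−β·Z₁) − e^(−β·Z₂)) / (β·(Z₂−Z₁))
e^(−0.54×0.4) = 0.8057; e^(−0.54×2.2) = 0.3048
⟨phi⟩ = 0.43 × (0.8057 − 0.3048) / (0.54 × 1.8) = 0.43 × 0.5153 = 0.2216

0.222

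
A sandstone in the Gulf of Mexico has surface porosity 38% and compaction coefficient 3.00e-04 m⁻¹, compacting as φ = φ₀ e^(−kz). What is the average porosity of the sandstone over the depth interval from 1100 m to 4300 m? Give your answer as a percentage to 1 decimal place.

Working in km (1 km = 1000 m; k in km⁻¹ = k in m⁻¹ × 1000):
⟨φ⟩ = (1/(z₂−z₁)) ∫ φ₀ e^(−kz) dz = φ₀·(e^(−k·z₁) − e^(−k·z₂)) / (k·(z₂−z₁))
e^(−0.3×1.1) = 0.7189; e^(−0.3×4.3) = 0.2753
⟨φ⟩ = 0.38 × (0.7189 − 0.2753) / (0.3 × 3.2) = 0.38 × 0.4621 = 0.1756

17.6%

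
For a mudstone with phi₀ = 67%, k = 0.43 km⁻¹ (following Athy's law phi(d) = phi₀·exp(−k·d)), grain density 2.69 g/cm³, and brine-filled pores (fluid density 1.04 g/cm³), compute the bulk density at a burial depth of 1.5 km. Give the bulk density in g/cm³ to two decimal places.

2.11 g/cm³

Porosity at depth: phi = 0.67·exp(−0.43×1.5) = 0.67×0.5247 = 0.3515
Bulk density: ρ_b = (1−phi)ρ_g + phi·ρ_f = 0.6485×2.69 + 0.3515×1.04
       = 1.744 + 0.366 = 2.110 g/cm³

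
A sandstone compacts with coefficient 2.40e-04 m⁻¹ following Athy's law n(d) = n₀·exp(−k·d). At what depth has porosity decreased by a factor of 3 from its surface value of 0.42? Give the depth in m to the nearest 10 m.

Working in km (1 km = 1000 m; k in km⁻¹ = k in m⁻¹ × 1000):
n/n₀ = 1/3 ⇒ exp(−k·d) = 1/3 ⇒ d = ln(3) / k
d = 1.0986 / 0.24 = 4.578 km

4580 m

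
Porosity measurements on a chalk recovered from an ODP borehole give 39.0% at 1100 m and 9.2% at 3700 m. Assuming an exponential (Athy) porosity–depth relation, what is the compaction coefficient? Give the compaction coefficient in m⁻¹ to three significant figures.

Working in km (1 km = 1000 m; c in km⁻¹ = c in m⁻¹ × 1000):
Athy: φ(z) = φ₀ e^(−cz) ⇒ φ₁/φ₂ = e^{c(z₂−z₁)} ⇒ c = ln(φ₁/φ₂)/(z₂−z₁)
c = ln(0.39/0.092) / (3.7 − 1.1) = ln(4.239) / 2.6 = 1.4444 / 2.6 = 0.5555 km⁻¹

0.000556 m⁻¹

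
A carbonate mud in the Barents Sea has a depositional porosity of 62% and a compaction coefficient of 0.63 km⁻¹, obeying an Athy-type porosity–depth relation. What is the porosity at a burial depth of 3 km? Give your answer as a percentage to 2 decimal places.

9.37%

n = n₀·exp(−β·Z) = 0.62 × exp(−0.63 × 3) = 0.62 × exp(−1.89)
  = 0.62 × 0.1511 = 0.0937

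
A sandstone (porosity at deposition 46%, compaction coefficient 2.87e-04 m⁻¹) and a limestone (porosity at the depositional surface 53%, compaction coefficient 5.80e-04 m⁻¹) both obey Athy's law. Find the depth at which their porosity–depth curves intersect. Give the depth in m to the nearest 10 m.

480 m

Working in km (1 km = 1000 m; β in km⁻¹ = β in m⁻¹ × 1000):
Set φ₀ₐ e^(−βₐZ) = φ₀ᵦ e^(−βᵦZ) ⇒ ln(φ₀ₐ/φ₀ᵦ) = (βₐ − βᵦ)·Z
Z = ln(0.46/0.53) / (0.287 − 0.58) = -0.1417 / -0.293 = 0.483 km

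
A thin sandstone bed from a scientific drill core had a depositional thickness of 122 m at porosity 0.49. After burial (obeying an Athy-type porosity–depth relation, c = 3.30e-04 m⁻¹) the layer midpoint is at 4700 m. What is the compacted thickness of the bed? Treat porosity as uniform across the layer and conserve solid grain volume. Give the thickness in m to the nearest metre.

69 m

Working in km (1 km = 1000 m; c in km⁻¹ = c in m⁻¹ × 1000):
Porosity at 4.7 km: n = 0.49·exp(−0.33×4.7) = 0.1039
Solid-volume conservation: h(1−n) = h₀(1−n₀) ⇒ h = h₀·(1−n₀)/(1−n)
h = 0.122 × (1 − 0.49)/(1 − 0.1039) = 0.122 × 0.5691 = 0.0694 km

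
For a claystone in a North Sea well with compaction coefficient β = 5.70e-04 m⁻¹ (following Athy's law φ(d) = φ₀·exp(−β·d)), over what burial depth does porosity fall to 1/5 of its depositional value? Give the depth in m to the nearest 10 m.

Working in km (1 km = 1000 m; β in km⁻¹ = β in m⁻¹ × 1000):
φ/φ₀ = 1/5 ⇒ exp(−β·d) = 1/5 ⇒ d = ln(5) / β
d = 1.6094 / 0.57 = 2.824 km

2820 m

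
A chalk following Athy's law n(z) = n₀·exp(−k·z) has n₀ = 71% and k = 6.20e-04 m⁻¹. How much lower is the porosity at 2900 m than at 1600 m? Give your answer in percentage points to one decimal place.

14.6 percentage points

Working in km (1 km = 1000 m; k in km⁻¹ = k in m⁻¹ × 1000):
n(1.6) = 0.71·e^(−0.62×1.6) = 0.2633
n(2.9) = 0.71·e^(−0.62×2.9) = 0.1176
Δn = 0.2633 − 0.1176 = 0.1457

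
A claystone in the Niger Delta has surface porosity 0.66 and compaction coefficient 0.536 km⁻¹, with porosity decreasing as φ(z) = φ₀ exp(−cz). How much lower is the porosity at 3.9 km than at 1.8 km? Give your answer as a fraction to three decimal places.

0.170

φ(1.8) = 0.66·e^(−0.536×1.8) = 0.2515
φ(3.9) = 0.66·e^(−0.536×3.9) = 0.0816
Δφ = 0.2515 − 0.0816 = 0.1699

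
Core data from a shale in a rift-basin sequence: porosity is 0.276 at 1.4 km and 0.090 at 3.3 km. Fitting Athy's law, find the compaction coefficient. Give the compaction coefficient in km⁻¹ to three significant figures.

Athy: n(Z) = n₀ e^(−βZ) ⇒ n₁/n₂ = e^{β(Z₂−Z₁)} ⇒ β = ln(n₁/n₂)/(Z₂−Z₁)
β = ln(0.276/0.09) / (3.3 − 1.4) = ln(3.067) / 1.9 = 1.1206 / 1.9 = 0.5898 km⁻¹

0.590 km⁻¹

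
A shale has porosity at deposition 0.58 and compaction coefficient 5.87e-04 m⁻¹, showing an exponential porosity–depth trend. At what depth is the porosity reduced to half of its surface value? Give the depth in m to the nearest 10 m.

Working in km (1 km = 1000 m; k in km⁻¹ = k in m⁻¹ × 1000):
n/n₀ = 1/2 ⇒ exp(−k·z) = 1/2 ⇒ z = ln(2) / k
z = 0.6931 / 0.587 = 1.181 km

1180 m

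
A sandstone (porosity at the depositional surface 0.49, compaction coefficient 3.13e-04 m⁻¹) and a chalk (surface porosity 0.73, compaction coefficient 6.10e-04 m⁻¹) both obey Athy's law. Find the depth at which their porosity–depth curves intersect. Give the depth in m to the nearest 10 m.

1340 m

Working in km (1 km = 1000 m; β in km⁻¹ = β in m⁻¹ × 1000):
Set phi₀ₐ e^(−βₐZ) = phi₀ᵦ e^(−βᵦZ) ⇒ ln(phi₀ₐ/phi₀ᵦ) = (βₐ − βᵦ)·Z
Z = ln(0.49/0.73) / (0.313 − 0.61) = -0.3986 / -0.297 = 1.342 km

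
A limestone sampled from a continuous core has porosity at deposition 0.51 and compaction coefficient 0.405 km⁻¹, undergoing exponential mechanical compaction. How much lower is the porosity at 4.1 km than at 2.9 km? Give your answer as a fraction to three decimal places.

φ(2.9) = 0.51·e^(−0.405×2.9) = 0.1576
φ(4.1) = 0.51·e^(−0.405×4.1) = 0.0969
Δφ = 0.1576 − 0.0969 = 0.0607

0.061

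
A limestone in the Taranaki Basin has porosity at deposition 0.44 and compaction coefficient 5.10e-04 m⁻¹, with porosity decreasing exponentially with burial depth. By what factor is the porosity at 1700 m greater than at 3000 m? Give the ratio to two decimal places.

Working in km (1 km = 1000 m; β in km⁻¹ = β in m⁻¹ × 1000):
phi(z₁)/phi(z₂) = e^(−β·z₁)/e^(−β·z₂) = e^{β(z₂−z₁)}
= exp(0.51 × 1.3) = exp(0.663) = 1.9406

1.94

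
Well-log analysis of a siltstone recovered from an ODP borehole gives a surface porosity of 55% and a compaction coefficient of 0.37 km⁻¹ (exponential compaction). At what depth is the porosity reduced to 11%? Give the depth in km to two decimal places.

4.35 km

Invert Athy's law: d = ln(phi₀/phi) / c
d = ln(0.55/0.11) / 0.37 = ln(5) / 0.37 = 1.6094 / 0.37 = 4.350 km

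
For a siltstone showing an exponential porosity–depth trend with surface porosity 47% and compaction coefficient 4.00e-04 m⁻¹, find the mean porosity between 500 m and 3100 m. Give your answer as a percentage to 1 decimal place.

Working in km (1 km = 1000 m; k in km⁻¹ = k in m⁻¹ × 1000):
⟨phi⟩ = (1/(d₂−d₁)) ∫ phi₀ e^(−kd) dd = phi₀·(e^(−k·d₁) − e^(−k·d₂)) / (k·(d₂−d₁))
e^(−0.4×0.5) = 0.8187; e^(−0.4×3.1) = 0.2894
⟨phi⟩ = 0.47 × (0.8187 − 0.2894) / (0.4 × 2.6) = 0.47 × 0.5090 = 0.2392

23.9%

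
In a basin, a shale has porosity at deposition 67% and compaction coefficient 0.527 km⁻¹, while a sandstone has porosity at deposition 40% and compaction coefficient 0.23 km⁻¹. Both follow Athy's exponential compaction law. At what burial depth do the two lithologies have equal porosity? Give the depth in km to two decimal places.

1.74 km

Set n₀ₐ e^(−kₐZ) = n₀ᵦ e^(−kᵦZ) ⇒ ln(n₀ₐ/n₀ᵦ) = (kₐ − kᵦ)·Z
Z = ln(0.67/0.4) / (0.527 − 0.23) = 0.5158 / 0.297 = 1.737 km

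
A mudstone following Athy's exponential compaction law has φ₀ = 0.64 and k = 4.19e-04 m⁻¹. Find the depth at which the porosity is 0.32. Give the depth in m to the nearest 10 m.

1650 m

Working in km (1 km = 1000 m; k in km⁻¹ = k in m⁻¹ × 1000):
Invert Athy's law: Z = ln(φ₀/φ) / k
Z = ln(0.64/0.32) / 0.419 = ln(2) / 0.419 = 0.6931 / 0.419 = 1.654 km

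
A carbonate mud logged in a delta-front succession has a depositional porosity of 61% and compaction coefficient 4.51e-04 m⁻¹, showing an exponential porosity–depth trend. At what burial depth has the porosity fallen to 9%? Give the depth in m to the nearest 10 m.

4240 m

Working in km (1 km = 1000 m; β in km⁻¹ = β in m⁻¹ × 1000):
Invert Athy's law: z = ln(n₀/n) / β
z = ln(0.61/0.09) / 0.451 = ln(6.778) / 0.451 = 1.9136 / 0.451 = 4.243 km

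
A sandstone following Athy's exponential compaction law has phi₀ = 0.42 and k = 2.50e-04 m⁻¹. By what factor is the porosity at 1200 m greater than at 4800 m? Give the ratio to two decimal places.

2.46

Working in km (1 km = 1000 m; k in km⁻¹ = k in m⁻¹ × 1000):
phi(Z₁)/phi(Z₂) = e^(−k·Z₁)/e^(−k·Z₂) = e^{k(Z₂−Z₁)}
= exp(0.25 × 3.6) = exp(0.9) = 2.4596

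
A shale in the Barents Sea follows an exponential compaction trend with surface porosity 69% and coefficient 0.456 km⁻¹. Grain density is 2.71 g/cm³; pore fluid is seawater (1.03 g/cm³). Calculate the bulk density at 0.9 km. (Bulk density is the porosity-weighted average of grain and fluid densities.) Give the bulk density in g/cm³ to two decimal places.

1.94 g/cm³

Porosity at depth: n = 0.69·exp(−0.456×0.9) = 0.69×0.6634 = 0.4577
Bulk density: ρ_b = (1−n)ρ_g + n·ρ_f = 0.5423×2.71 + 0.4577×1.03
       = 1.470 + 0.471 = 1.941 g/cm³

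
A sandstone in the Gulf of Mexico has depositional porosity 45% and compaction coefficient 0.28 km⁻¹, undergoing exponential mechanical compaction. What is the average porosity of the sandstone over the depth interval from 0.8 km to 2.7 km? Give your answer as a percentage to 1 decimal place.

⟨n⟩ = (1/(d₂−d₁)) ∫ n₀ e^(−kd) dd = n₀·(e^(−k·d₁) − e^(−k·d₂)) / (k·(d₂−d₁))
e^(−0.28×0.8) = 0.7993; e^(−0.28×2.7) = 0.4695
⟨n⟩ = 0.45 × (0.7993 − 0.4695) / (0.28 × 1.9) = 0.45 × 0.6199 = 0.2789

27.9%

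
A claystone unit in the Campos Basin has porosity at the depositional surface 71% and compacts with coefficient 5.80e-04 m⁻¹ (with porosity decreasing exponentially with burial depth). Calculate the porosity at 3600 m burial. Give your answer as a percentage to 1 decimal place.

Working in km (1 km = 1000 m; c in km⁻¹ = c in m⁻¹ × 1000):
φ = φ₀·exp(−c·d) = 0.71 × exp(−0.58 × 3.6) = 0.71 × exp(−2.088)
  = 0.71 × 0.1239 = 0.0880

8.8%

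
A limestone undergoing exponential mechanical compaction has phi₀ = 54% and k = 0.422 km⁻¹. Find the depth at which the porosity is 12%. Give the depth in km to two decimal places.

3.56 km

Invert Athy's law: Z = ln(phi₀/phi) / k
Z = ln(0.54/0.12) / 0.422 = ln(4.5) / 0.422 = 1.5041 / 0.422 = 3.564 km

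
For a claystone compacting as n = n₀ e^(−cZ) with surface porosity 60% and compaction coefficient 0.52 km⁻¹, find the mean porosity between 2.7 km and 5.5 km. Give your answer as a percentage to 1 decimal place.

⟨n⟩ = (1/(Z₂−Z₁)) ∫ n₀ e^(−cZ) dZ = n₀·(e^(−c·Z₁) − e^(−c·Z₂)) / (c·(Z₂−Z₁))
e^(−0.52×2.7) = 0.2456; e^(−0.52×5.5) = 0.0573
⟨n⟩ = 0.6 × (0.2456 − 0.0573) / (0.52 × 2.8) = 0.6 × 0.1294 = 0.0776

7.8%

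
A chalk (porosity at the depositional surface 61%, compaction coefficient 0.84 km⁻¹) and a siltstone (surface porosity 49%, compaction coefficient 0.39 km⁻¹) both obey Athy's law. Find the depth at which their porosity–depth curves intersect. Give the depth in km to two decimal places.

0.49 km

Set φ₀ₐ e^(−βₐd) = φ₀ᵦ e^(−βᵦd) ⇒ ln(φ₀ₐ/φ₀ᵦ) = (βₐ − βᵦ)·d
d = ln(0.61/0.49) / (0.84 − 0.39) = 0.2191 / 0.45 = 0.487 km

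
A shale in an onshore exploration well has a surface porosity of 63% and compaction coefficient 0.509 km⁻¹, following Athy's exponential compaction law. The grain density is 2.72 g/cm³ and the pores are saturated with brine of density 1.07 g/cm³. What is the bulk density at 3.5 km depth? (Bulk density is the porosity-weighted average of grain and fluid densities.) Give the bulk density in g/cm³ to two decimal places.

Porosity at depth: n = 0.63·exp(−0.509×3.5) = 0.63×0.1684 = 0.1061
Bulk density: ρ_b = (1−n)ρ_g + n·ρ_f = 0.8939×2.72 + 0.1061×1.07
       = 2.431 + 0.114 = 2.545 g/cm³

2.54 g/cm³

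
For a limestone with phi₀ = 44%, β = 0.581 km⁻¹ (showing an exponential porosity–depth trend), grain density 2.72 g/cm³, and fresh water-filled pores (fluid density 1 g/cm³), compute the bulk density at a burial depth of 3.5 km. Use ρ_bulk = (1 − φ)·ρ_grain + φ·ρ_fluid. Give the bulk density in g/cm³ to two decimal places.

2.62 g/cm³

Porosity at depth: phi = 0.44·exp(−0.581×3.5) = 0.44×0.1309 = 0.0576
Bulk density: ρ_b = (1−phi)ρ_g + phi·ρ_f = 0.9424×2.72 + 0.0576×1
       = 2.563 + 0.058 = 2.621 g/cm³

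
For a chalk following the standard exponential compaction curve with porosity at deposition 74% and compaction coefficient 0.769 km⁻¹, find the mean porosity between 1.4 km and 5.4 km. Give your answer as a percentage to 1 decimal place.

⟨phi⟩ = (1/(d₂−d₁)) ∫ phi₀ e^(−βd) dd = phi₀·(e^(−β·d₁) − e^(−β·d₂)) / (β·(d₂−d₁))
e^(−0.769×1.4) = 0.3408; e^(−0.769×5.4) = 0.0157
⟨phi⟩ = 0.74 × (0.3408 − 0.0157) / (0.769 × 4) = 0.74 × 0.1057 = 0.0782

7.8%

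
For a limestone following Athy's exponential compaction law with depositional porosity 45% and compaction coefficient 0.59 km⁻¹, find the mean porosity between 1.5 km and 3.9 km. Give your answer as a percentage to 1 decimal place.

9.9%

⟨phi⟩ = (1/(d₂−d₁)) ∫ phi₀ e^(−cd) dd = phi₀·(e^(−c·d₁) − e^(−c·d₂)) / (c·(d₂−d₁))
e^(−0.59×1.5) = 0.4127; e^(−0.59×3.9) = 0.1002
⟨phi⟩ = 0.45 × (0.4127 − 0.1002) / (0.59 × 2.4) = 0.45 × 0.2207 = 0.0993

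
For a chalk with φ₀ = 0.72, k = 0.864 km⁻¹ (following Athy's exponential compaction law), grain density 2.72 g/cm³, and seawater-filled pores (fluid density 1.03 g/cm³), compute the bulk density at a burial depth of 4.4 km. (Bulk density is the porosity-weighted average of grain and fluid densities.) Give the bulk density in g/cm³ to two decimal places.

Porosity at depth: φ = 0.72·exp(−0.864×4.4) = 0.72×0.0223 = 0.0161
Bulk density: ρ_b = (1−φ)ρ_g + φ·ρ_f = 0.9839×2.72 + 0.0161×1.03
       = 2.676 + 0.017 = 2.693 g/cm³

2.69 g/cm³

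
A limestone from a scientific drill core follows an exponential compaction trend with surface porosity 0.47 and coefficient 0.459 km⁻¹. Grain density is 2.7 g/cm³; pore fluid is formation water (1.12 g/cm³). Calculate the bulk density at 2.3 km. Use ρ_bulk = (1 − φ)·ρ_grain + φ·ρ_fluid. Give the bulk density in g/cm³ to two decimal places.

2.44 g/cm³

Porosity at depth: n = 0.47·exp(−0.459×2.3) = 0.47×0.3479 = 0.1635
Bulk density: ρ_b = (1−n)ρ_g + n·ρ_f = 0.8365×2.7 + 0.1635×1.12
       = 2.258 + 0.183 = 2.442 g/cm³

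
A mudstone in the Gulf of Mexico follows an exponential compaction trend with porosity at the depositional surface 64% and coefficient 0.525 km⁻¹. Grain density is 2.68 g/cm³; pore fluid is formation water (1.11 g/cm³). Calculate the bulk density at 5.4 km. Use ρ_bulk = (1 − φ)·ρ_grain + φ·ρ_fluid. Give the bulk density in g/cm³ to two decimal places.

Porosity at depth: φ = 0.64·exp(−0.525×5.4) = 0.64×0.0587 = 0.0376
Bulk density: ρ_b = (1−φ)ρ_g + φ·ρ_f = 0.9624×2.68 + 0.0376×1.11
       = 2.579 + 0.042 = 2.621 g/cm³

2.62 g/cm³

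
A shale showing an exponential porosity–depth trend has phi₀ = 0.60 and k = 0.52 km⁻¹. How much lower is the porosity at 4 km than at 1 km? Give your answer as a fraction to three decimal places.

0.282

phi(1) = 0.6·e^(−0.52×1) = 0.3567
phi(4) = 0.6·e^(−0.52×4) = 0.0750
Δphi = 0.3567 − 0.0750 = 0.2818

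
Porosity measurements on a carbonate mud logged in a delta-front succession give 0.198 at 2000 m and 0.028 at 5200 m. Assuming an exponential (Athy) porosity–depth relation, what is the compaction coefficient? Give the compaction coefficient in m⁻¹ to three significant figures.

0.000611 m⁻¹

Working in km (1 km = 1000 m; k in km⁻¹ = k in m⁻¹ × 1000):
Athy: n(d) = n₀ e^(−kd) ⇒ n₁/n₂ = e^{k(d₂−d₁)} ⇒ k = ln(n₁/n₂)/(d₂−d₁)
k = ln(0.198/0.028) / (5.2 − 2) = ln(7.071) / 3.2 = 1.9561 / 3.2 = 0.6113 km⁻¹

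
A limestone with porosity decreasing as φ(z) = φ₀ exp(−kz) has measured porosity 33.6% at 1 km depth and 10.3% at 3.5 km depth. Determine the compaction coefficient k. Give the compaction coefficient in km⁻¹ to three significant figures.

Athy: φ(z) = φ₀ e^(−kz) ⇒ φ₁/φ₂ = e^{k(z₂−z₁)} ⇒ k = ln(φ₁/φ₂)/(z₂−z₁)
k = ln(0.336/0.103) / (3.5 − 1) = ln(3.262) / 2.5 = 1.1824 / 2.5 = 0.473 km⁻¹

0.473 km⁻¹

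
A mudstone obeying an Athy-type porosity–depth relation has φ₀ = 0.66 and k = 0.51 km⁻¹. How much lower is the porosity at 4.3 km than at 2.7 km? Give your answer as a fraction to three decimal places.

φ(2.7) = 0.66·e^(−0.51×2.7) = 0.1665
φ(4.3) = 0.66·e^(−0.51×4.3) = 0.0736
Δφ = 0.1665 − 0.0736 = 0.0929

0.093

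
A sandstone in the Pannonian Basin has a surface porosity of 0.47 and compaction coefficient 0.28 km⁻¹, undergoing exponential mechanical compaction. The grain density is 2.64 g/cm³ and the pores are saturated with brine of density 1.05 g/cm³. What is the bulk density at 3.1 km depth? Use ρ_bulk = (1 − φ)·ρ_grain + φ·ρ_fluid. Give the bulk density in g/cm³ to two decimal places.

Porosity at depth: phi = 0.47·exp(−0.28×3.1) = 0.47×0.4198 = 0.1973
Bulk density: ρ_b = (1−phi)ρ_g + phi·ρ_f = 0.8027×2.64 + 0.1973×1.05
       = 2.119 + 0.207 = 2.326 g/cm³

2.33 g/cm³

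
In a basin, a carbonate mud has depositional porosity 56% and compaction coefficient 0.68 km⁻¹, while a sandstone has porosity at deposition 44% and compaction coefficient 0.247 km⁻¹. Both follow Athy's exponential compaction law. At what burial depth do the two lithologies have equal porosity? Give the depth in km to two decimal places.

Set φ₀ₐ e^(−cₐd) = φ₀ᵦ e^(−cᵦd) ⇒ ln(φ₀ₐ/φ₀ᵦ) = (cₐ − cᵦ)·d
d = ln(0.56/0.44) / (0.68 − 0.247) = 0.2412 / 0.433 = 0.557 km

0.56 km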